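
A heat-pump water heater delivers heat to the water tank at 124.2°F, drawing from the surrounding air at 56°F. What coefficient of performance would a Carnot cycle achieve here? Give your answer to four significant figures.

In absolute terms T_C = 286.48 K and T_H = 324.37 K, so ΔT = 37.89 K.
For a reversible cycle, COP_Carnot = T_H/ΔT = 324.37/37.89 = 8.561.

8.561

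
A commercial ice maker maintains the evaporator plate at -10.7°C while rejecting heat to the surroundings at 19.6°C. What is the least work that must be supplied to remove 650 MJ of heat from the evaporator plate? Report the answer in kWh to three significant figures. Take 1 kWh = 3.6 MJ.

20.8 kWh

In absolute terms T_C = 262.45 K and T_H = 292.75 K, so ΔT = 30.30 K.
The reversible limit is COP_R = T_C/ΔT = 8.662, so W_min = Q_C/COP = Q_C·ΔT/T_C.
W_min = 650.0 × 30.30/262.45 = 75.04 MJ = 20.85 kWh.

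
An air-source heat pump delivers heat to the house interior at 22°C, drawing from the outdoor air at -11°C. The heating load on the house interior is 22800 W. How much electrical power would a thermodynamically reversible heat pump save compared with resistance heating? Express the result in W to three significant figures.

20300 W

In absolute terms T_C = 262.15 K and T_H = 295.15 K, so ΔT = 33.00 K.
COP_Carnot = T_H/ΔT = 295.15/33.00 = 8.944.
Resistance heating needs Ẇ_res = Q̇_H = 22800 W; the reversible heat pump needs only Ẇ_hp = Q̇_H/COP = 2549 W.
Saving = 22800 − 2549 = 20250 W.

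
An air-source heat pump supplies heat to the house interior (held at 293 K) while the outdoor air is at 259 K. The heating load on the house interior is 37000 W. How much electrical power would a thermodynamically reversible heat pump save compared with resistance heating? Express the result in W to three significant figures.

The reservoir spacing is ΔT = 293 − 259 = 34.00 K.
COP_Carnot = T_H/ΔT = 293.00/34.00 = 8.618.
Resistance heating needs Ẇ_res = Q̇_H = 37000 W; the reversible heat pump needs only Ẇ_hp = Q̇_H/COP = 4294 W.
Saving = 37000 − 4294 = 32710 W.

32700 W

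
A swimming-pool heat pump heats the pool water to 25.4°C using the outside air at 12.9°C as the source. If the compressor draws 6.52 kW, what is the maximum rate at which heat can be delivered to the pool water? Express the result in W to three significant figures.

156000 W

In absolute terms T_C = 286.05 K and T_H = 298.55 K, so ΔT = 12.50 K.
COP_Carnot = T_H/ΔT = 298.55/12.50 = 23.88.
Q̇_max = COP_Carnot × Ẇ = 23.88 × 6.520 kW = 155.7 kW = 155700 W.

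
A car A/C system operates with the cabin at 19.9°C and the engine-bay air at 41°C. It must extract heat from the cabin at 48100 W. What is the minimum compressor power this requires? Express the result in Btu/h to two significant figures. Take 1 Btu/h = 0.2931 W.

12000 Btu/h

In absolute terms T_C = 293.05 K and T_H = 314.15 K, so ΔT = 21.10 K.
COP_Carnot = T_C/ΔT = 293.05/21.10 = 13.89.
Ẇ_min = Q̇/COP_Carnot = 48100/13.89 = 3463 W = 11820 Btu/h.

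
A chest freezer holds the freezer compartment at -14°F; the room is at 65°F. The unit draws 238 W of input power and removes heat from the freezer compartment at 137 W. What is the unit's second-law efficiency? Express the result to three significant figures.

COP_actual = Q̇_C/Ẇ = 137.0/238.0 = 0.5756.
In absolute terms T_C = 247.59 K and T_H = 291.48 K, so ΔT = 43.89 K.
COP_Carnot = T_C/ΔT = 247.59/43.89 = 5.641.
η_II = COP_actual/COP_Carnot = 0.5756/5.641 = 0.1020.

0.102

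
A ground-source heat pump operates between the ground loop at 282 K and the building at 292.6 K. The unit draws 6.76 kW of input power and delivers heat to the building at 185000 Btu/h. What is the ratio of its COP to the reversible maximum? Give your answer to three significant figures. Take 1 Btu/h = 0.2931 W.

Converting, Q̇_H = 185000 Btu/h = 54.22 kW, so COP_actual = Q̇_H/Ẇ = 54.22/6.760 = 8.021.
The reservoir spacing is ΔT = 292.6 − 282 = 10.60 K.
COP_Carnot = T_H/ΔT = 292.60/10.60 = 27.60.
η_II = COP_actual/COP_Carnot = 8.021/27.60 = 0.2906.

0.291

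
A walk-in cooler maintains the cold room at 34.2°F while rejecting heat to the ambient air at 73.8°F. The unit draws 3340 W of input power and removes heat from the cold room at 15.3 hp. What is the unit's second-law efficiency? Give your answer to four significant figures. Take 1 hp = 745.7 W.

0.2739

Converting, Q̇_C = 15.30 hp = 11410 W, so COP_actual = Q̇_C/Ẇ = 11410/3340 = 3.416.
In absolute terms T_C = 274.37 K and T_H = 296.37 K, so ΔT = 22.00 K.
COP_Carnot = T_C/ΔT = 274.37/22.00 = 12.47.
η_II = COP_actual/COP_Carnot = 3.416/12.47 = 0.2739.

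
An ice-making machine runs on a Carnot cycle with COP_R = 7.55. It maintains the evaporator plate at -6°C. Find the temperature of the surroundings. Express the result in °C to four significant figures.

29.38 °C

COP_R = T_C/(T_H − T_C) gives T_H − T_C = T_C/COP.
With T_C = 267.15 K, T_H = 267.15 × (1 + 1/7.55) = 302.53 K.
Converting, 302.53 K = 29.38°C.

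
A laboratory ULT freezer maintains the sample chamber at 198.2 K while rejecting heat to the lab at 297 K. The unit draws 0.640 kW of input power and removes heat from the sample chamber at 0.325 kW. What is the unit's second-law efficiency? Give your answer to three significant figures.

0.253

COP_actual = Q̇_C/Ẇ = 0.3250/0.6400 = 0.5078.
The reservoir spacing is ΔT = 297 − 198.2 = 98.80 K.
COP_Carnot = T_C/ΔT = 198.20/98.80 = 2.006.
η_II = COP_actual/COP_Carnot = 0.5078/2.006 = 0.2531.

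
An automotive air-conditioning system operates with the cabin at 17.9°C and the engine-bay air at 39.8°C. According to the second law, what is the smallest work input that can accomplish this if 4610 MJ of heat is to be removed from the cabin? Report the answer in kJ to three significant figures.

347000 kJ

In absolute terms T_C = 291.05 K and T_H = 312.95 K, so ΔT = 21.90 K.
The reversible limit is COP_R = T_C/ΔT = 13.29, so W_min = Q_C/COP = Q_C·ΔT/T_C.
W_min = 4610 × 21.90/291.05 = 346.9 MJ = 346900 kJ.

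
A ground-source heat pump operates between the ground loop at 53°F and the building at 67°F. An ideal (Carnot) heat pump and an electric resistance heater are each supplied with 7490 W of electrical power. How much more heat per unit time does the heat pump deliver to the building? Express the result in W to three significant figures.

274000 W

In absolute terms T_C = 284.82 K and T_H = 292.59 K, so ΔT = 7.778 K.
COP_Carnot = T_H/ΔT = 292.59/7.778 = 37.62.
The heat pump delivers Q̇_H = COP × Ẇ = 281800 W; the resistance heater delivers Ẇ = 7490 W.
Extra = (COP − 1)·Ẇ = 274300 W.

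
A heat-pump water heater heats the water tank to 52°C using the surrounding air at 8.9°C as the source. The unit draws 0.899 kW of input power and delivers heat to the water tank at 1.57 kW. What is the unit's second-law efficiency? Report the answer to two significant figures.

COP_actual = Q̇_H/Ẇ = 1.570/0.8990 = 1.746.
In absolute terms T_C = 282.05 K and T_H = 325.15 K, so ΔT = 43.10 K.
COP_Carnot = T_H/ΔT = 325.15/43.10 = 7.544.
η_II = COP_actual/COP_Carnot = 1.746/7.544 = 0.2315.

0.23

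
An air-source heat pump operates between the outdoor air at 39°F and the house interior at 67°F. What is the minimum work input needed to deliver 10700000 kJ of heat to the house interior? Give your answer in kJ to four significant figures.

568900 kJ

In absolute terms T_C = 277.04 K and T_H = 292.59 K, so ΔT = 15.56 K.
The reversible limit is COP_HP = T_H/ΔT = 18.81, so W_min = Q_H/COP = Q_H·ΔT/T_H.
W_min = 10700000 × 15.56/292.59 = 568900 kJ.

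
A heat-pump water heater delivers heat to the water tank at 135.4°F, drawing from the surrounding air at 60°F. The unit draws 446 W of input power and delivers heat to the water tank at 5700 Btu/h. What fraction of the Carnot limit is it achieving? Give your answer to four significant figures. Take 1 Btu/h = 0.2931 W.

0.4746

Converting, Q̇_H = 5700 Btu/h = 1671 W, so COP_actual = Q̇_H/Ẇ = 1671/446.0 = 3.746.
In absolute terms T_C = 288.71 K and T_H = 330.59 K, so ΔT = 41.89 K.
COP_Carnot = T_H/ΔT = 330.59/41.89 = 7.892.
η_II = COP_actual/COP_Carnot = 3.746/7.892 = 0.4746.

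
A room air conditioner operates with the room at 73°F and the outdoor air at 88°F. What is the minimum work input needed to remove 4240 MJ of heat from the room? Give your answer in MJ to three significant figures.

119 MJ

In absolute terms T_C = 295.93 K and T_H = 304.26 K, so ΔT = 8.333 K.
The reversible limit is COP_R = T_C/ΔT = 35.51, so W_min = Q_C/COP = Q_C·ΔT/T_C.
W_min = 4240 × 8.333/295.93 = 119.4 MJ.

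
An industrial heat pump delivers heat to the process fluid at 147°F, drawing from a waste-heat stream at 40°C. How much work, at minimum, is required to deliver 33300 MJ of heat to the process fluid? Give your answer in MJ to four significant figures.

In absolute terms T_C = 313.15 K and T_H = 337.04 K, so ΔT = 23.89 K.
The reversible limit is COP_HP = T_H/ΔT = 14.11, so W_min = Q_H/COP = Q_H·ΔT/T_H.
W_min = 33300 × 23.89/337.04 = 2360 MJ.

2360 MJ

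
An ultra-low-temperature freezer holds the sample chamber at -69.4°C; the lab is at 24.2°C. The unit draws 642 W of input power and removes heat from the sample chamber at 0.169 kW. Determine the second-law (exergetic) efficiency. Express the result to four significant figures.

0.1209

Converting, Q̇_C = 0.1690 kW = 169.0 W, so COP_actual = Q̇_C/Ẇ = 169.0/642.0 = 0.2632.
In absolute terms T_C = 203.75 K and T_H = 297.35 K, so ΔT = 93.60 K.
COP_Carnot = T_C/ΔT = 203.75/93.60 = 2.177.
η_II = COP_actual/COP_Carnot = 0.2632/2.177 = 0.1209.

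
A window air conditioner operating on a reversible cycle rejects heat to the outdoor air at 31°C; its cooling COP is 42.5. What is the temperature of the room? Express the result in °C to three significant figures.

24.0 °C

For a Carnot refrigerator COP_R = T_C/(T_H − T_C), so T_C = COP·T_H/(1 + COP).
With T_H = 304.15 K, T_C = 42.5 × 304.15/43.50 = 297.16 K.
Converting, 297.16 K = 24.01°C.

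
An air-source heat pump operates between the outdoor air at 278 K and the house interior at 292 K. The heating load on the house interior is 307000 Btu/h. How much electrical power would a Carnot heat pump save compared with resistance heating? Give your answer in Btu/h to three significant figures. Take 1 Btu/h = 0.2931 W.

292000 Btu/h

The reservoir spacing is ΔT = 292 − 278 = 14.00 K.
COP_Carnot = T_H/ΔT = 292.00/14.00 = 20.86.
Resistance heating needs Ẇ_res = Q̇_H = 307000 Btu/h; the reversible heat pump needs only Ẇ_hp = Q̇_H/COP = 14720 Btu/h.
Saving = 307000 − 14720 = 292300 Btu/h.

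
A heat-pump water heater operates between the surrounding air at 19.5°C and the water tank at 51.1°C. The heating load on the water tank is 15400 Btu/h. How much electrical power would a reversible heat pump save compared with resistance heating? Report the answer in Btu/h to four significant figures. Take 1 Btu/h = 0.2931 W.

In absolute terms T_C = 292.65 K and T_H = 324.25 K, so ΔT = 31.60 K.
COP_Carnot = T_H/ΔT = 324.25/31.60 = 10.26.
Resistance heating needs Ẇ_res = Q̇_H = 15400 Btu/h; the reversible heat pump needs only Ẇ_hp = Q̇_H/COP = 1501 Btu/h.
Saving = 15400 − 1501 = 13900 Btu/h.

13900 Btu/h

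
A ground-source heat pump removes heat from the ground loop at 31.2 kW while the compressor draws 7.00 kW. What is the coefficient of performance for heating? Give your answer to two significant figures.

5.5

The first law gives Q̇_H = Q̇_C + Ẇ, so the three rates are Q̇_C = 31.20, Q̇_H = 38.20, Ẇ = 7.000 kW.
COP_HP = Q̇_H/Ẇ = 38.20/7.000 = 5.457.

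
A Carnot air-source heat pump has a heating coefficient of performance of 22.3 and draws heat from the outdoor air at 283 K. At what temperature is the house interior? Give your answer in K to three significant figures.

296 K

COP_HP = T_H/(T_H − T_C) rearranges to T_H = COP·T_C/(COP − 1).
With T_C = 283.00 K, T_H = 22.3 × 283.00/21.30 = 296.29 K.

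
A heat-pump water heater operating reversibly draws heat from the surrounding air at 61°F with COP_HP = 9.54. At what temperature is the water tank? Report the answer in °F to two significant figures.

COP_HP = T_H/(T_H − T_C) rearranges to T_H = COP·T_C/(COP − 1).
With T_C = 289.26 K, T_H = 9.54 × 289.26/8.540 = 323.13 K.
Converting, 323.13 K = 121.97°F.

120 °F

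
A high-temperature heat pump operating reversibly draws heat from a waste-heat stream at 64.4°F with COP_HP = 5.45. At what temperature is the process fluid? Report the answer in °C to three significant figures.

COP_HP = T_H/(T_H − T_C) rearranges to T_H = COP·T_C/(COP − 1).
With T_C = 291.15 K, T_H = 5.45 × 291.15/4.450 = 356.58 K.
Converting, 356.58 K = 83.43°C.

83.4 °C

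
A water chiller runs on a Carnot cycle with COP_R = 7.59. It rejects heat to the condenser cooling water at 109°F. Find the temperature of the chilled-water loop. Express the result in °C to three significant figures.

6.00 °C

For a Carnot refrigerator COP_R = T_C/(T_H − T_C), so T_C = COP·T_H/(1 + COP).
With T_H = 315.93 K, T_C = 7.59 × 315.93/8.590 = 279.15 K.
Converting, 279.15 K = 6.00°C.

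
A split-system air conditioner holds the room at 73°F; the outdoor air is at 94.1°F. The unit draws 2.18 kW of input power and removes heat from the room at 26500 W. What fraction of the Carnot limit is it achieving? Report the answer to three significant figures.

Converting, Q̇_C = 26500 W = 26.50 kW, so COP_actual = Q̇_C/Ẇ = 26.50/2.180 = 12.16.
In absolute terms T_C = 295.93 K and T_H = 307.65 K, so ΔT = 11.72 K.
COP_Carnot = T_C/ΔT = 295.93/11.72 = 25.25.
η_II = COP_actual/COP_Carnot = 12.16/25.25 = 0.4815.

0.482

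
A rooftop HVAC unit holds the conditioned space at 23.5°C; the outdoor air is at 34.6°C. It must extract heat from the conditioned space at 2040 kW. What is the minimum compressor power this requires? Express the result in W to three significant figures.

In absolute terms T_C = 296.65 K and T_H = 307.75 K, so ΔT = 11.10 K.
COP_Carnot = T_C/ΔT = 296.65/11.10 = 26.73.
Ẇ_min = Q̇/COP_Carnot = 2040/26.73 = 76.33 kW = 76330 W.

76300 W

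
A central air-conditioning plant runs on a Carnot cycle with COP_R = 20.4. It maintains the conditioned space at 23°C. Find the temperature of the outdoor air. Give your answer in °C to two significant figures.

38 °C

COP_R = T_C/(T_H − T_C) gives T_H − T_C = T_C/COP.
With T_C = 296.15 K, T_H = 296.15 × (1 + 1/20.4) = 310.67 K.
Converting, 310.67 K = 37.52°C.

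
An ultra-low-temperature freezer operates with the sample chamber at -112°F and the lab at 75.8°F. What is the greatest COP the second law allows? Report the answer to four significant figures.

In absolute terms T_C = 193.15 K and T_H = 297.48 K, so ΔT = 104.3 K.
For a reversible cycle, COP_Carnot = T_C/ΔT = 193.15/104.3 = 1.851.

1.851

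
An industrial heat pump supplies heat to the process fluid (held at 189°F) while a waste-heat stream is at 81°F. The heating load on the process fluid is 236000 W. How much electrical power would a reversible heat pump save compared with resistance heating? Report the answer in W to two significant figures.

200000 W

In absolute terms T_C = 300.37 K and T_H = 360.37 K, so ΔT = 60.00 K.
COP_Carnot = T_H/ΔT = 360.37/60.00 = 6.006.
Resistance heating needs Ẇ_res = Q̇_H = 236000 W; the reversible heat pump needs only Ẇ_hp = Q̇_H/COP = 39290 W.
Saving = 236000 − 39290 = 196700 W.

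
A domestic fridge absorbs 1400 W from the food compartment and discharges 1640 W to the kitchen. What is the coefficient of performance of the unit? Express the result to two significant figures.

5.8

The first law gives Q̇_H = Q̇_C + Ẇ, so the three rates are Q̇_C = 1400, Q̇_H = 1640, Ẇ = 240.0 W.
COP_R = Q̇_C/Ẇ = 1400/240.0 = 5.833.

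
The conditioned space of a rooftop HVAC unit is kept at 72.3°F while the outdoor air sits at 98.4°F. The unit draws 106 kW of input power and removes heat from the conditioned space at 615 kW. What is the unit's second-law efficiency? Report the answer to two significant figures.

0.28

COP_actual = Q̇_C/Ẇ = 615.0/106.0 = 5.802.
In absolute terms T_C = 295.54 K and T_H = 310.04 K, so ΔT = 14.50 K.
COP_Carnot = T_C/ΔT = 295.54/14.50 = 20.38.
η_II = COP_actual/COP_Carnot = 5.802/20.38 = 0.2847.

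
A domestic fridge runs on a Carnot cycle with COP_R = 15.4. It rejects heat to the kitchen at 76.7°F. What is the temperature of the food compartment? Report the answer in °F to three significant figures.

44.0 °F

For a Carnot refrigerator COP_R = T_C/(T_H − T_C), so T_C = COP·T_H/(1 + COP).
With T_H = 297.98 K, T_C = 15.4 × 297.98/16.40 = 279.81 K.
Converting, 279.81 K = 43.99°F.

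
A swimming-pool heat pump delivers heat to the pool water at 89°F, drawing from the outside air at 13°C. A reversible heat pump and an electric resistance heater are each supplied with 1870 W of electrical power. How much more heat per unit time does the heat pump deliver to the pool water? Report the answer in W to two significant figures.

29000 W

In absolute terms T_C = 286.15 K and T_H = 304.82 K, so ΔT = 18.67 K.
COP_Carnot = T_H/ΔT = 304.82/18.67 = 16.33.
The heat pump delivers Q̇_H = COP × Ẇ = 30540 W; the resistance heater delivers Ẇ = 1870 W.
Extra = (COP − 1)·Ẇ = 28670 W.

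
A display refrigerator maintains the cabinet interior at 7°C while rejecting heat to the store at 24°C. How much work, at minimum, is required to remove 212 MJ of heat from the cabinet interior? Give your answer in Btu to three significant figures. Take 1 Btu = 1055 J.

In absolute terms T_C = 280.15 K and T_H = 297.15 K, so ΔT = 17.00 K.
The reversible limit is COP_R = T_C/ΔT = 16.48, so W_min = Q_C/COP = Q_C·ΔT/T_C.
W_min = 212.0 × 17.00/280.15 = 12.86 MJ = 12190 Btu.

12200 Btu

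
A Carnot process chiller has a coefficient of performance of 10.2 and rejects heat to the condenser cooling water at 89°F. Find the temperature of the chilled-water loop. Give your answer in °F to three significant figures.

For a Carnot refrigerator COP_R = T_C/(T_H − T_C), so T_C = COP·T_H/(1 + COP).
With T_H = 304.82 K, T_C = 10.2 × 304.82/11.20 = 277.60 K.
Converting, 277.60 K = 40.01°F.

40.0 °F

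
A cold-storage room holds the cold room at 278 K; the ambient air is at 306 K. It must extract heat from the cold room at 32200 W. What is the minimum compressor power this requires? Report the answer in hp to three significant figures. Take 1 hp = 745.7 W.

The reservoir spacing is ΔT = 306 − 278 = 28.00 K.
COP_Carnot = T_C/ΔT = 278.00/28.00 = 9.929.
Ẇ_min = Q̇/COP_Carnot = 32200/9.929 = 3243 W = 4.349 hp.

4.35 hp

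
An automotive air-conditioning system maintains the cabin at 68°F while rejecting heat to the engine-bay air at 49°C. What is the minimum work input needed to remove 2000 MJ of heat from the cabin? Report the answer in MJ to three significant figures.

198 MJ

In absolute terms T_C = 293.15 K and T_H = 322.15 K, so ΔT = 29.00 K.
The reversible limit is COP_R = T_C/ΔT = 10.11, so W_min = Q_C/COP = Q_C·ΔT/T_C.
W_min = 2000 × 29.00/293.15 = 197.9 MJ.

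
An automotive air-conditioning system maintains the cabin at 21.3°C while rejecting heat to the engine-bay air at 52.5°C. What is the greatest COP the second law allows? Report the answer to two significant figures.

In absolute terms T_C = 294.45 K and T_H = 325.65 K, so ΔT = 31.20 K.
For a reversible cycle, COP_Carnot = T_C/ΔT = 294.45/31.20 = 9.438.

9.4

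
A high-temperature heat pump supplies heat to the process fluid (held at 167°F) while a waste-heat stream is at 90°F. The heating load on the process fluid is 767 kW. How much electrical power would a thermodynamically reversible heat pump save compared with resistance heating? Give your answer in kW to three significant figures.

In absolute terms T_C = 305.37 K and T_H = 348.15 K, so ΔT = 42.78 K.
COP_Carnot = T_H/ΔT = 348.15/42.78 = 8.139.
Resistance heating needs Ẇ_res = Q̇_H = 767.0 kW; the reversible heat pump needs only Ẇ_hp = Q̇_H/COP = 94.24 kW.
Saving = 767.0 − 94.24 = 672.8 kW.

673 kW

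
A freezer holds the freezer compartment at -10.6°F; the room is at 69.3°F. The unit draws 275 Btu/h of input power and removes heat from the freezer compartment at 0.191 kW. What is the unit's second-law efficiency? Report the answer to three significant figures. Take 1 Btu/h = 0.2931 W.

0.422

Converting, Q̇_C = 0.1910 kW = 651.7 Btu/h, so COP_actual = Q̇_C/Ẇ = 651.7/275.0 = 2.370.
In absolute terms T_C = 249.48 K and T_H = 293.87 K, so ΔT = 44.39 K.
COP_Carnot = T_C/ΔT = 249.48/44.39 = 5.620.
η_II = COP_actual/COP_Carnot = 2.370/5.620 = 0.4216.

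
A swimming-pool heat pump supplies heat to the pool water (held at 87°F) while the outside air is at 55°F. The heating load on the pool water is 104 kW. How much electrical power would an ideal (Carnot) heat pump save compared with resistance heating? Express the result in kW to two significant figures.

In absolute terms T_C = 285.93 K and T_H = 303.71 K, so ΔT = 17.78 K.
COP_Carnot = T_H/ΔT = 303.71/17.78 = 17.08.
Resistance heating needs Ẇ_res = Q̇_H = 104.0 kW; the reversible heat pump needs only Ẇ_hp = Q̇_H/COP = 6.088 kW.
Saving = 104.0 − 6.088 = 97.91 kW.

98 kW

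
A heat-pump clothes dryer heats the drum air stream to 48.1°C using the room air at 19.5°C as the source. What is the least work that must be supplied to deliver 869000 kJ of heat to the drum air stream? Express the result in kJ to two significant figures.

In absolute terms T_C = 292.65 K and T_H = 321.25 K, so ΔT = 28.60 K.
The reversible limit is COP_HP = T_H/ΔT = 11.23, so W_min = Q_H/COP = Q_H·ΔT/T_H.
W_min = 869000 × 28.60/321.25 = 77360 kJ.

77000 kJ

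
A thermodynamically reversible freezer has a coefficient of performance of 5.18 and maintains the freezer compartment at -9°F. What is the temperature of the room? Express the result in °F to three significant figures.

78.0 °F

COP_R = T_C/(T_H − T_C) gives T_H − T_C = T_C/COP.
With T_C = 250.37 K, T_H = 250.37 × (1 + 1/5.18) = 298.71 K.
Converting, 298.71 K = 78.00°F.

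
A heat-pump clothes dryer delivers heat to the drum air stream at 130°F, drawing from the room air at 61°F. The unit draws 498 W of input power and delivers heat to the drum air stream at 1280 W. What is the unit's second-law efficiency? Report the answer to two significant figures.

0.30

COP_actual = Q̇_H/Ẇ = 1280/498.0 = 2.570.
In absolute terms T_C = 289.26 K and T_H = 327.59 K, so ΔT = 38.33 K.
COP_Carnot = T_H/ΔT = 327.59/38.33 = 8.546.
η_II = COP_actual/COP_Carnot = 2.570/8.546 = 0.3008.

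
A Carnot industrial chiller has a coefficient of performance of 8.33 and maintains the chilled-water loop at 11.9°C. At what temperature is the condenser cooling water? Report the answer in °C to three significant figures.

COP_R = T_C/(T_H − T_C) gives T_H − T_C = T_C/COP.
With T_C = 285.05 K, T_H = 285.05 × (1 + 1/8.33) = 319.27 K.
Converting, 319.27 K = 46.12°C.

46.1 °C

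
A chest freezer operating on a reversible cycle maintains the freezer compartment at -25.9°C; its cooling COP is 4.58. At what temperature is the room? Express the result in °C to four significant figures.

28.08 °C

COP_R = T_C/(T_H − T_C) gives T_H − T_C = T_C/COP.
With T_C = 247.25 K, T_H = 247.25 × (1 + 1/4.58) = 301.23 K.
Converting, 301.23 K = 28.08°C.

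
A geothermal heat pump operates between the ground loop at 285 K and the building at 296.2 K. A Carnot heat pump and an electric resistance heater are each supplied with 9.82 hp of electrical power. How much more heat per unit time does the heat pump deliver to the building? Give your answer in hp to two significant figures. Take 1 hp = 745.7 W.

250 hp

The reservoir spacing is ΔT = 296.2 − 285 = 11.20 K.
COP_Carnot = T_H/ΔT = 296.20/11.20 = 26.45.
The heat pump delivers Q̇_H = COP × Ẇ = 259.7 hp; the resistance heater delivers Ẇ = 9.820 hp.
Extra = (COP − 1)·Ẇ = 249.9 hp.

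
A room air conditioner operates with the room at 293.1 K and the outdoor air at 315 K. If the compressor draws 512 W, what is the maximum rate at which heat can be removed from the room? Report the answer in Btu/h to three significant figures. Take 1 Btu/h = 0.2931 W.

The reservoir spacing is ΔT = 315 − 293.1 = 21.90 K.
COP_Carnot = T_C/ΔT = 293.10/21.90 = 13.38.
Q̇_max = COP_Carnot × Ẇ = 13.38 × 512.0 W = 6852 W = 23380 Btu/h.

23400 Btu/h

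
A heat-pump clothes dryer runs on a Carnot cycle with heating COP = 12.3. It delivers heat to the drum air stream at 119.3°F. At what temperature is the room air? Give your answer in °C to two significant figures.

COP_HP = T_H/(T_H − T_C) gives T_H − T_C = T_H/COP.
With T_H = 321.65 K, T_C = 321.65 × (1 − 1/12.3) = 295.50 K.
Converting, 295.50 K = 22.35°C.

22 °C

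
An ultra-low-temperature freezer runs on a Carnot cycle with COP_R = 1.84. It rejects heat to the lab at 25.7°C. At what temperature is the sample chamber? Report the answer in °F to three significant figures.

For a Carnot refrigerator COP_R = T_C/(T_H − T_C), so T_C = COP·T_H/(1 + COP).
With T_H = 298.85 K, T_C = 1.84 × 298.85/2.840 = 193.62 K.
Converting, 193.62 K = -111.15°F.

-111 °F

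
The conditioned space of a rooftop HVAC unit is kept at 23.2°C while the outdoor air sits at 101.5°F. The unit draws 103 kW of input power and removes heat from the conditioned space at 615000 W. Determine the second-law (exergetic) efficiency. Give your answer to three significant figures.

0.311

Converting, Q̇_C = 615000 W = 615.0 kW, so COP_actual = Q̇_C/Ẇ = 615.0/103.0 = 5.971.
In absolute terms T_C = 296.35 K and T_H = 311.76 K, so ΔT = 15.41 K.
COP_Carnot = T_C/ΔT = 296.35/15.41 = 19.23.
η_II = COP_actual/COP_Carnot = 5.971/19.23 = 0.3105.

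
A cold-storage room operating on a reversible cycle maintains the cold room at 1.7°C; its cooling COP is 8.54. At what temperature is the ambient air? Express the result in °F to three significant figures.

93.0 °F

COP_R = T_C/(T_H − T_C) gives T_H − T_C = T_C/COP.
With T_C = 274.85 K, T_H = 274.85 × (1 + 1/8.54) = 307.03 K.
Converting, 307.03 K = 92.99°F.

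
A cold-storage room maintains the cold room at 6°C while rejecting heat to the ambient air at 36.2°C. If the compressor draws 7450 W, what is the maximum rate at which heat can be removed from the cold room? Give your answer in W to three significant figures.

68900 W

In absolute terms T_C = 279.15 K and T_H = 309.35 K, so ΔT = 30.20 K.
COP_Carnot = T_C/ΔT = 279.15/30.20 = 9.243.
Q̇_max = COP_Carnot × Ẇ = 9.243 × 7450 W = 68860 W.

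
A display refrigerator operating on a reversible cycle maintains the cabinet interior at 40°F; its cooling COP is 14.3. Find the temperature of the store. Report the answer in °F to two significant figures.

75 °F

COP_R = T_C/(T_H − T_C) gives T_H − T_C = T_C/COP.
With T_C = 277.59 K, T_H = 277.59 × (1 + 1/14.3) = 297.01 K.
Converting, 297.01 K = 74.94°F.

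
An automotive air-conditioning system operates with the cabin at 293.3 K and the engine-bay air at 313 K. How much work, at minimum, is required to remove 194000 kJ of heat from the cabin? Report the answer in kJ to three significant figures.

13000 kJ

The reservoir spacing is ΔT = 313 − 293.3 = 19.70 K.
The reversible limit is COP_R = T_C/ΔT = 14.89, so W_min = Q_C/COP = Q_C·ΔT/T_C.
W_min = 194000 × 19.70/293.30 = 13030 kJ.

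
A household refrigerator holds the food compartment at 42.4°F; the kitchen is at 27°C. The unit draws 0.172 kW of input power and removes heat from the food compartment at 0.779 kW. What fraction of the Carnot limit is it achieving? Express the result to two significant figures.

COP_actual = Q̇_C/Ẇ = 0.7790/0.1720 = 4.529.
In absolute terms T_C = 278.93 K and T_H = 300.15 K, so ΔT = 21.22 K.
COP_Carnot = T_C/ΔT = 278.93/21.22 = 13.14.
η_II = COP_actual/COP_Carnot = 4.529/13.14 = 0.3446.

0.34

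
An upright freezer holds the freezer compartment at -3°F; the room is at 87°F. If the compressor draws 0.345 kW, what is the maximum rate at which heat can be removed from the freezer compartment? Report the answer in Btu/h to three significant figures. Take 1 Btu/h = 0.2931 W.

In absolute terms T_C = 253.71 K and T_H = 303.71 K, so ΔT = 50.00 K.
COP_Carnot = T_C/ΔT = 253.71/50.00 = 5.074.
Q̇_max = COP_Carnot × Ẇ = 5.074 × 0.3450 kW = 1.751 kW = 5973 Btu/h.

5970 Btu/h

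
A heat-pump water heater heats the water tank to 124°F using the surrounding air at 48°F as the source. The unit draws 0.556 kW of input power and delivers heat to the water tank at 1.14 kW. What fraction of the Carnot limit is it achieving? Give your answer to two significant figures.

0.27

COP_actual = Q̇_H/Ẇ = 1.140/0.5560 = 2.050.
In absolute terms T_C = 282.04 K and T_H = 324.26 K, so ΔT = 42.22 K.
COP_Carnot = T_H/ΔT = 324.26/42.22 = 7.680.
η_II = COP_actual/COP_Carnot = 2.050/7.680 = 0.2670.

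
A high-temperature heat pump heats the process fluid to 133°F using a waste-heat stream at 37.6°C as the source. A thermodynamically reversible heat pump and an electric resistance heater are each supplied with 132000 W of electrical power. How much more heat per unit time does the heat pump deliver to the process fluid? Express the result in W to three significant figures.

2220000 W

In absolute terms T_C = 310.75 K and T_H = 329.26 K, so ΔT = 18.51 K.
COP_Carnot = T_H/ΔT = 329.26/18.51 = 17.79.
The heat pump delivers Q̇_H = COP × Ẇ = 2348000 W; the resistance heater delivers Ẇ = 132000 W.
Extra = (COP − 1)·Ẇ = 2216000 W.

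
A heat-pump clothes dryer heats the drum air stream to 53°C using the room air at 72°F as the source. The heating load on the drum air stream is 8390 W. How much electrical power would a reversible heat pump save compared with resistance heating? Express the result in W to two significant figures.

7600 W

In absolute terms T_C = 295.37 K and T_H = 326.15 K, so ΔT = 30.78 K.
COP_Carnot = T_H/ΔT = 326.15/30.78 = 10.60.
Resistance heating needs Ẇ_res = Q̇_H = 8390 W; the reversible heat pump needs only Ẇ_hp = Q̇_H/COP = 791.7 W.
Saving = 8390 − 791.7 = 7598 W.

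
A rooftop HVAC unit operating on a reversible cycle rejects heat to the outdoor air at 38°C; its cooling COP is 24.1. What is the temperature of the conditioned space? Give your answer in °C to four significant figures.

For a Carnot refrigerator COP_R = T_C/(T_H − T_C), so T_C = COP·T_H/(1 + COP).
With T_H = 311.15 K, T_C = 24.1 × 311.15/25.10 = 298.75 K.
Converting, 298.75 K = 25.60°C.

25.60 °C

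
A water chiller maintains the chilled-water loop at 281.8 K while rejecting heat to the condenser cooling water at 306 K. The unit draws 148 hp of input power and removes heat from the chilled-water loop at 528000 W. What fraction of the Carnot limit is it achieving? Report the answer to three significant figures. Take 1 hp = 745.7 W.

0.411

Converting, Q̇_C = 528000 W = 708.1 hp, so COP_actual = Q̇_C/Ẇ = 708.1/148.0 = 4.784.
The reservoir spacing is ΔT = 306 − 281.8 = 24.20 K.
COP_Carnot = T_C/ΔT = 281.80/24.20 = 11.64.
η_II = COP_actual/COP_Carnot = 4.784/11.64 = 0.4108.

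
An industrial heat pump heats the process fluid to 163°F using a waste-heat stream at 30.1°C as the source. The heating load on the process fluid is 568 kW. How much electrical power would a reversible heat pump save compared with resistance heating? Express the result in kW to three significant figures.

In absolute terms T_C = 303.25 K and T_H = 345.93 K, so ΔT = 42.68 K.
COP_Carnot = T_H/ΔT = 345.93/42.68 = 8.106.
Resistance heating needs Ẇ_res = Q̇_H = 568.0 kW; the reversible heat pump needs only Ẇ_hp = Q̇_H/COP = 70.08 kW.
Saving = 568.0 − 70.08 = 497.9 kW.

498 kW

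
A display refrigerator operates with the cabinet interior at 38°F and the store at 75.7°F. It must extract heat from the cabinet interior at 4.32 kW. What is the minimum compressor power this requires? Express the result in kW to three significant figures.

In absolute terms T_C = 276.48 K and T_H = 297.43 K, so ΔT = 20.94 K.
COP_Carnot = T_C/ΔT = 276.48/20.94 = 13.20.
Ẇ_min = Q̇/COP_Carnot = 4.320/13.20 = 0.3273 kW.

0.327 kW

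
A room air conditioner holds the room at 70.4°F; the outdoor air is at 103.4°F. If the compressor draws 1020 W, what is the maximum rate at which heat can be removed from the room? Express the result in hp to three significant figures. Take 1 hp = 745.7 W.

In absolute terms T_C = 294.48 K and T_H = 312.82 K, so ΔT = 18.33 K.
COP_Carnot = T_C/ΔT = 294.48/18.33 = 16.06.
Q̇_max = COP_Carnot × Ẇ = 16.06 × 1020 W = 16380 W = 21.97 hp.

22.0 hp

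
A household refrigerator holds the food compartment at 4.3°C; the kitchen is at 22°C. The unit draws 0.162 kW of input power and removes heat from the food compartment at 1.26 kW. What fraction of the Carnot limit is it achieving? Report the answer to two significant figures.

COP_actual = Q̇_C/Ẇ = 1.260/0.1620 = 7.778.
In absolute terms T_C = 277.45 K and T_H = 295.15 K, so ΔT = 17.70 K.
COP_Carnot = T_C/ΔT = 277.45/17.70 = 15.68.
η_II = COP_actual/COP_Carnot = 7.778/15.68 = 0.4962.

0.50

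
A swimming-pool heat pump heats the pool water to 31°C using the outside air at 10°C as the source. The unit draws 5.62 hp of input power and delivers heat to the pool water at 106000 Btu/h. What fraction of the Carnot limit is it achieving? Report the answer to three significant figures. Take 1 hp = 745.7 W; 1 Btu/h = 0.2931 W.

Converting, Q̇_H = 106000 Btu/h = 41.66 hp, so COP_actual = Q̇_H/Ẇ = 41.66/5.620 = 7.413.
In absolute terms T_C = 283.15 K and T_H = 304.15 K, so ΔT = 21.00 K.
COP_Carnot = T_H/ΔT = 304.15/21.00 = 14.48.
η_II = COP_actual/COP_Carnot = 7.413/14.48 = 0.5119.

0.512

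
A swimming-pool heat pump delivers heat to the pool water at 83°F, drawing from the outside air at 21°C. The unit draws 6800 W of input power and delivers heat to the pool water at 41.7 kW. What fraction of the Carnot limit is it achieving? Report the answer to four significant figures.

0.1492

Converting, Q̇_H = 41.70 kW = 41700 W, so COP_actual = Q̇_H/Ẇ = 41700/6800 = 6.132.
In absolute terms T_C = 294.15 K and T_H = 301.48 K, so ΔT = 7.333 K.
COP_Carnot = T_H/ΔT = 301.48/7.333 = 41.11.
η_II = COP_actual/COP_Carnot = 6.132/41.11 = 0.1492.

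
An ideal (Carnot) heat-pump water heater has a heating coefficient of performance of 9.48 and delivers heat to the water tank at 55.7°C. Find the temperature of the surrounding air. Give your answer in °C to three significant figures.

21.0 °C

COP_HP = T_H/(T_H − T_C) gives T_H − T_C = T_H/COP.
With T_H = 328.85 K, T_C = 328.85 × (1 − 1/9.48) = 294.16 K.
Converting, 294.16 K = 21.01°C.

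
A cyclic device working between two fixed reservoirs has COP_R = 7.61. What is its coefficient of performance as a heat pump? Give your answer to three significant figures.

8.61

The first law on one cycle gives Q_H = Q_C + W, so Q_H/W = Q_C/W + 1.
COP_HP = COP_R + 1 = 7.61 + 1 = 8.61.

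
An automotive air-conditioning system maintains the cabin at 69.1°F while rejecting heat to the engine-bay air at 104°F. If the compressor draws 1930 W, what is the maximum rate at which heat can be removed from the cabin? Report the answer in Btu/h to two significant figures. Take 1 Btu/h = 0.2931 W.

In absolute terms T_C = 293.76 K and T_H = 313.15 K, so ΔT = 19.39 K.
COP_Carnot = T_C/ΔT = 293.76/19.39 = 15.15.
Q̇_max = COP_Carnot × Ẇ = 15.15 × 1930 W = 29240 W = 99770 Btu/h.

100000 Btu/h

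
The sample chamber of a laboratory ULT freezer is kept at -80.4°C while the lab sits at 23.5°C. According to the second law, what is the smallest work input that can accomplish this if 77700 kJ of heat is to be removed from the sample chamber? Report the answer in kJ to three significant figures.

41900 kJ

In absolute terms T_C = 192.75 K and T_H = 296.65 K, so ΔT = 103.9 K.
The reversible limit is COP_R = T_C/ΔT = 1.855, so W_min = Q_C/COP = Q_C·ΔT/T_C.
W_min = 77700 × 103.9/192.75 = 41880 kJ.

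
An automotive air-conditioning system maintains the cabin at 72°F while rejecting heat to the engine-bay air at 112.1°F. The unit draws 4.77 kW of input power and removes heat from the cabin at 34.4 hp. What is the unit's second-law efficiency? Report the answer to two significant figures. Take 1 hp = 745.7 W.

Converting, Q̇_C = 34.40 hp = 25.65 kW, so COP_actual = Q̇_C/Ẇ = 25.65/4.770 = 5.378.
In absolute terms T_C = 295.37 K and T_H = 317.65 K, so ΔT = 22.28 K.
COP_Carnot = T_C/ΔT = 295.37/22.28 = 13.26.
η_II = COP_actual/COP_Carnot = 5.378/13.26 = 0.4056.

0.41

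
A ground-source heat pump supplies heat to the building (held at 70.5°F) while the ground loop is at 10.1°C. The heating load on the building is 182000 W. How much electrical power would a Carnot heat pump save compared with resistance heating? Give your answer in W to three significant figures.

In absolute terms T_C = 283.25 K and T_H = 294.54 K, so ΔT = 11.29 K.
COP_Carnot = T_H/ΔT = 294.54/11.29 = 26.09.
Resistance heating needs Ẇ_res = Q̇_H = 182000 W; the reversible heat pump needs only Ẇ_hp = Q̇_H/COP = 6976 W.
Saving = 182000 − 6976 = 175000 W.

175000 W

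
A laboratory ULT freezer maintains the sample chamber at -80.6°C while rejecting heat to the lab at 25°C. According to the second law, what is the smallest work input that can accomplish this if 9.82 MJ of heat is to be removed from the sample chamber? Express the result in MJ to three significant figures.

In absolute terms T_C = 192.55 K and T_H = 298.15 K, so ΔT = 105.6 K.
The reversible limit is COP_R = T_C/ΔT = 1.823, so W_min = Q_C/COP = Q_C·ΔT/T_C.
W_min = 9.820 × 105.6/192.55 = 5.386 MJ.

5.39 MJ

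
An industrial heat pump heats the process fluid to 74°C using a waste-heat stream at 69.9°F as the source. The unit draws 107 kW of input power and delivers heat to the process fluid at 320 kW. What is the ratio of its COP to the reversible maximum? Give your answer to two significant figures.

COP_actual = Q̇_H/Ẇ = 320.0/107.0 = 2.991.
In absolute terms T_C = 294.21 K and T_H = 347.15 K, so ΔT = 52.94 K.
COP_Carnot = T_H/ΔT = 347.15/52.94 = 6.557.
η_II = COP_actual/COP_Carnot = 2.991/6.557 = 0.4561.

0.46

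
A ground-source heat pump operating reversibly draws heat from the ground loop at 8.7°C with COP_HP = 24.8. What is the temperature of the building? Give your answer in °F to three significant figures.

69.0 °F

COP_HP = T_H/(T_H − T_C) rearranges to T_H = COP·T_C/(COP − 1).
With T_C = 281.85 K, T_H = 24.8 × 281.85/23.80 = 293.69 K.
Converting, 293.69 K = 68.98°F.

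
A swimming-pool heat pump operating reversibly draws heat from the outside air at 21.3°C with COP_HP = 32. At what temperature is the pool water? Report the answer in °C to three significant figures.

30.8 °C

COP_HP = T_H/(T_H − T_C) rearranges to T_H = COP·T_C/(COP − 1).
With T_C = 294.45 K, T_H = 32 × 294.45/31.00 = 303.95 K.
Converting, 303.95 K = 30.80°C.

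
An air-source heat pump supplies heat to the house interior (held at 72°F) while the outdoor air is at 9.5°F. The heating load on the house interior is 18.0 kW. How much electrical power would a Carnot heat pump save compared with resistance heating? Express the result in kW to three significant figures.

In absolute terms T_C = 260.65 K and T_H = 295.37 K, so ΔT = 34.72 K.
COP_Carnot = T_H/ΔT = 295.37/34.72 = 8.507.
Resistance heating needs Ẇ_res = Q̇_H = 18.00 kW; the reversible heat pump needs only Ẇ_hp = Q̇_H/COP = 2.116 kW.
Saving = 18.00 − 2.116 = 15.88 kW.

15.9 kW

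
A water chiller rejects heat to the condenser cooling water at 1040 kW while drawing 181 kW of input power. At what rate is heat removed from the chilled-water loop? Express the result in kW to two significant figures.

860 kW

For a cyclic device the first law requires Q̇_H = Q̇_C + Ẇ.
Q̇_C = Q̇_H − Ẇ = 859.0 kW.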